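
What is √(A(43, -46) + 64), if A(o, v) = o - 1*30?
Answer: √77 ≈ 8.7750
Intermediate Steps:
A(o, v) = -30 + o (A(o, v) = o - 30 = -30 + o)
√(A(43, -46) + 64) = √((-30 + 43) + 64) = √(13 + 64) = √77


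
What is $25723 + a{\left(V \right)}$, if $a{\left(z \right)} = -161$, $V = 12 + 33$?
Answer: $25562$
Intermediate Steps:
$V = 45$
$25723 + a{\left(V \right)} = 25723 - 161 = 25562$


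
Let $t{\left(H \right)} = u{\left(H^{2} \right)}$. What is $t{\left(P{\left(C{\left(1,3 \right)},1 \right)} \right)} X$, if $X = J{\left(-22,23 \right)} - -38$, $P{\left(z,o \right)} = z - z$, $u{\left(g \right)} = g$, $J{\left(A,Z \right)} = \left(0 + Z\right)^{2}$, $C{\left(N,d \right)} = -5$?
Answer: $0$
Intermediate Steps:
$J{\left(A,Z \right)} = Z^{2}$
$P{\left(z,o \right)} = 0$
$t{\left(H \right)} = H^{2}$
$X = 567$ ($X = 23^{2} - -38 = 529 + 38 = 567$)
$t{\left(P{\left(C{\left(1,3 \right)},1 \right)} \right)} X = 0^{2} \cdot 567 = 0 \cdot 567 = 0$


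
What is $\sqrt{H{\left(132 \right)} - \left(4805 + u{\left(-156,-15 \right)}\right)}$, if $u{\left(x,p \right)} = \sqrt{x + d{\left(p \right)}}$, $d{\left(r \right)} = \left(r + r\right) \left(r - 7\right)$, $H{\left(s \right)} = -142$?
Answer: $\sqrt{-4947 - 6 \sqrt{14}} \approx 70.494 i$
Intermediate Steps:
$d{\left(r \right)} = 2 r \left(-7 + r\right)$
$u{\left(x,p \right)} = \sqrt{x + 2 p \left(-7 + p\right)}$
$\sqrt{H{\left(132 \right)} - \left(4805 + u{\left(-156,-15 \right)}\right)} = \sqrt{-142 - \left(4805 + \sqrt{-156 + 2 \left(-15\right) \left(-7 - 15\right)}\right)} = \sqrt{-142 - \left(4805 + \sqrt{-156 + 2 \left(-15\right) \left(-22\right)}\right)} = \sqrt{-142 - \left(4805 + \sqrt{-156 + 660}\right)} = \sqrt{-142 - \left(4805 + \sqrt{504}\right)} = \sqrt{-142 - \left(4805 + 6 \sqrt{14}\right)} = \sqrt{-4947 - 6 \sqrt{14}}$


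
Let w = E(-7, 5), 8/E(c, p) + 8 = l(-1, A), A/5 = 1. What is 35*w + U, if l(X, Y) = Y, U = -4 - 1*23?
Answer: -361/3 ≈ -120.33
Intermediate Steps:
A = 5 (A = 5*1 = 5)
U = -27 (U = -4 - 23 = -27)
E(c, p) = -8/3 (E(c, p) = 8/(-8 + 5) = 8/(-3) = 8*(-⅓) = -8/3)
w = -8/3 ≈ -2.6667
35*w + U = 35*(-8/3) - 27 = -280/3 - 27 = -361/3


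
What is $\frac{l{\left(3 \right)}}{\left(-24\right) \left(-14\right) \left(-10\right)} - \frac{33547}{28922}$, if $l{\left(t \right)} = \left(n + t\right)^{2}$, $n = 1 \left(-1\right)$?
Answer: $- \frac{14104201}{12147240} \approx -1.1611$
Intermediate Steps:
$n = -1$
$l{\left(t \right)} = \left(-1 + t\right)^{2}$
$\frac{l{\left(3 \right)}}{\left(-24\right) \left(-14\right) \left(-10\right)} - \frac{33547}{28922} = \frac{\left(-1 + 3\right)^{2}}{\left(-24\right) \left(-14\right) \left(-10\right)} - \frac{33547}{28922} = \frac{2^{2}}{336 \left(-10\right)} - \frac{33547}{28922} = \frac{4}{-3360} - \frac{33547}{28922} = 4 \left(- \frac{1}{3360}\right) - \frac{33547}{28922} = - \frac{1}{840} - \frac{33547}{28922} = - \frac{14104201}{12147240}$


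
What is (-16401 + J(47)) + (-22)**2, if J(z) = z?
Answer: -15870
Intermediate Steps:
(-16401 + J(47)) + (-22)**2 = (-16401 + 47) + (-22)**2 = -16354 + 484 = -15870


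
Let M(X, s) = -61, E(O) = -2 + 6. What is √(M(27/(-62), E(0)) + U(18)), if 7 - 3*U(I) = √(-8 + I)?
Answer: √(-528 - 3*√10)/3 ≈ 7.7279*I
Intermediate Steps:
U(I) = 7/3 - √(-8 + I)/3
E(O) = 4
√(M(27/(-62), E(0)) + U(18)) = √(-61 + (7/3 - √(-8 + 18)/3)) = √(-61 + (7/3 - √10/3)) = √(-176/3 - √10/3)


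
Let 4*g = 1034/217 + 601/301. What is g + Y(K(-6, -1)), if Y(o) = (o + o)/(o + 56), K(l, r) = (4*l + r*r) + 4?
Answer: 916129/1380988 ≈ 0.66339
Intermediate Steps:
K(l, r) = 4 + r² + 4*l (K(l, r) = (4*l + r²) + 4 = (r² + 4*l) + 4 = 4 + r² + 4*l)
g = 63093/37324 (g = (1034/217 + 601/301)/4 = (¼)*(63093/9331) = 63093/37324 ≈ 1.6904)
Y(o) = 2*o/(56 + o) (Y(o) = (2*o)/(56 + o) = 2*o/(56 + o))
g + Y(K(-6, -1)) = 63093/37324 + 2*(4 + (-1)² + 4*(-6))/(56 + (4 + (-1)² + 4*(-6))) = 63093/37324 + 2*(4 + 1 - 24)/(56 + (4 + 1 - 24)) = 63093/37324 + 2*(-19)/(56 - 19) = 63093/37324 + 2*(-19)/37 = 63093/37324 + 2*(-19)*(1/37) = 63093/37324 - 38/37 = 916129/1380988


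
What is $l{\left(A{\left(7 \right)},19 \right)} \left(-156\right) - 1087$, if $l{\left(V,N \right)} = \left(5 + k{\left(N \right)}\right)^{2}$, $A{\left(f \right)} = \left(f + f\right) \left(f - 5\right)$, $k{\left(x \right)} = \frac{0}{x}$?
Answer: $-4987$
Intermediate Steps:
$k{\left(x \right)} = 0$
$A{\left(f \right)} = 2 f \left(-5 + f\right)$
$l{\left(V,N \right)} = 25$ ($l{\left(V,N \right)} = \left(5 + 0\right)^{2} = 5^{2} = 25$)
$l{\left(A{\left(7 \right)},19 \right)} \left(-156\right) - 1087 = 25 \left(-156\right) - 1087 = -3900 - 1087 = -4987$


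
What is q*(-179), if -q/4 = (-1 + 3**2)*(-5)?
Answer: -28640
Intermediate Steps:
q = 160 (q = -4*(-1 + 3**2)*(-5) = -4*(-1 + 9)*(-5) = -32*(-5) = -4*(-40) = 160)
q*(-179) = 160*(-179) = -28640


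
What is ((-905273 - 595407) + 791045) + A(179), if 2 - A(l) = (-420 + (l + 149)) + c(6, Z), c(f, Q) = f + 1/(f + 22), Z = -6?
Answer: -19867317/28 ≈ -7.0955e+5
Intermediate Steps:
c(f, Q) = f + 1/(22 + f)
A(l) = 7475/28 - l (A(l) = 2 - ((-420 + (l + 149)) + (1 + 6² + 22*6)/(22 + 6)) = 2 - ((-420 + (149 + l)) + (1 + 36 + 132)/28) = 2 - ((-271 + l) + (1/28)*169) = 2 - ((-271 + l) + 169/28) = 2 - (-7419/28 + l) = 2 + (7419/28 - l) = 7475/28 - l)
((-905273 - 595407) + 791045) + A(179) = ((-905273 - 595407) + 791045) + (7475/28 - 1*179) = (-1500680 + 791045) + (7475/28 - 179) = -709635 + 2463/28 = -19867317/28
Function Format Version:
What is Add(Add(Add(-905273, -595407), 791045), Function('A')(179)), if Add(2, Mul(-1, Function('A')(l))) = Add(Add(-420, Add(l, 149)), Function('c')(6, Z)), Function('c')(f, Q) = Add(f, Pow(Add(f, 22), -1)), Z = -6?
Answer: Rational(-19867317, 28) ≈ -7.0955e+5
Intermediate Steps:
Function('c')(f, Q) = Add(f, Pow(Add(22, f), -1))
Function('A')(l) = Add(Rational(7475, 28), Mul(-1, l)) (Function('A')(l) = Add(2, Mul(-1, Add(Add(-420, Add(l, 149)), Mul(Pow(Add(22, 6), -1), Add(1, Pow(6, 2), Mul(22, 6)))))) = Add(2, Mul(-1, Add(Add(-420, Add(149, l)), Mul(Pow(28, -1), Add(1, 36, 132))))) = Add(2, Mul(-1, Add(Add(-271, l), Mul(Rational(1, 28), 169)))) = Add(2, Mul(-1, Add(Add(-271, l), Rational(169, 28)))) = Add(2, Mul(-1, Add(Rational(-7419, 28), l))) = Add(2, Add(Rational(7419, 28), Mul(-1, l))) = Add(Rational(7475, 28), Mul(-1, l)))
Add(Add(Add(-905273, -595407), 791045), Function('A')(179)) = Add(Add(Add(-905273, -595407), 791045), Add(Rational(7475, 28), Mul(-1, 179))) = Add(Add(-1500680, 791045), Add(Rational(7475, 28), -179)) = Add(-709635, Rational(2463, 28)) = Rational(-19867317, 28)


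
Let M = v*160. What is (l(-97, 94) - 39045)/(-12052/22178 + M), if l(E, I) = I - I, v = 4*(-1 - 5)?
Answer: 432970005/42587786 ≈ 10.167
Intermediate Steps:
v = -24 (v = 4*(-6) = -24)
l(E, I) = 0
M = -3840 (M = -24*160 = -3840)
(l(-97, 94) - 39045)/(-12052/22178 + M) = (0 - 39045)/(-12052/22178 - 3840) = -39045/(-12052*1/22178 - 3840) = -39045/(-6026/11089 - 3840) = -39045/(-42587786/11089) = -39045*(-11089/42587786) = 432970005/42587786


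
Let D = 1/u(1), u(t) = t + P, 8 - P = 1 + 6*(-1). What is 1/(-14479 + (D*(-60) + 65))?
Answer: -7/100928 ≈ -6.9356e-5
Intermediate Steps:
P = 13 (P = 8 - (1 + 6*(-1)) = 8 - (1 - 6) = 8 - 1*(-5) = 8 + 5 = 13)
u(t) = 13 + t (u(t) = t + 13 = 13 + t)
D = 1/14 (D = 1/(13 + 1) = 1/14 ≈ 0.071429)
1/(-14479 + (D*(-60) + 65)) = 1/(-14479 + ((1/14)*(-60) + 65)) = 1/(-14479 + (-30/7 + 65)) = 1/(-14479 + 425/7) = 1/(-100928/7) = -7/100928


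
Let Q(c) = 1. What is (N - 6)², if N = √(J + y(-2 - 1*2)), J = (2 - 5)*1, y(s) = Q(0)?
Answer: (6 - I*√2)² ≈ 34.0 - 16.971*I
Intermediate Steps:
y(s) = 1
J = -3 (J = -3*1 = -3)
N = I*√2 (N = √(-3 + 1) = √(-2) = I*√2 ≈ 1.4142*I)
(N - 6)² = (I*√2 - 6)² = (-6 + I*√2)²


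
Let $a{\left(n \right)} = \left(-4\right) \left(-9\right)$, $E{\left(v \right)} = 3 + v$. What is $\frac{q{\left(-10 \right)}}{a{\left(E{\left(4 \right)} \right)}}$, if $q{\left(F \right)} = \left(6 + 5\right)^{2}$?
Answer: $\frac{121}{36} \approx 3.3611$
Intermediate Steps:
$a{\left(n \right)} = 36$
$q{\left(F \right)} = 121$ ($q{\left(F \right)} = 11^{2} = 121$)
$\frac{q{\left(-10 \right)}}{a{\left(E{\left(4 \right)} \right)}} = \frac{121}{36}$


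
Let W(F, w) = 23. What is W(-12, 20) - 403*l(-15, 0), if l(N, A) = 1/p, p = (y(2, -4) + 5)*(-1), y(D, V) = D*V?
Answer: -334/3 ≈ -111.33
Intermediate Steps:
p = 3 (p = (2*(-4) + 5)*(-1) = (-8 + 5)*(-1) = -3*(-1) = 3)
l(N, A) = ⅓ (l(N, A) = 1/3 = ⅓)
W(-12, 20) - 403*l(-15, 0) = 23 - 403*⅓ = 23 - 403/3 = -334/3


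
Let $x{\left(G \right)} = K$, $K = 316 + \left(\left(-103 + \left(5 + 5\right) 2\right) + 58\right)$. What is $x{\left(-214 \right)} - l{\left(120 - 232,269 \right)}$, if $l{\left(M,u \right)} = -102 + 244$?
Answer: $149$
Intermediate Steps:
$K = 291$ ($K = 316 + \left(\left(-103 + 10 \cdot 2\right) + 58\right) = 316 + \left(\left(-103 + 20\right) + 58\right) = 316 + \left(-83 + 58\right) = 316 - 25 = 291$)
$x{\left(G \right)} = 291$
$l{\left(M,u \right)} = 142$
$x{\left(-214 \right)} - l{\left(120 - 232,269 \right)} = 291 - 142 = 149$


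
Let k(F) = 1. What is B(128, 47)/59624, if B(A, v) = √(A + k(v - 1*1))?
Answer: √129/59624 ≈ 0.00019049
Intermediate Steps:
B(A, v) = √(1 + A) (B(A, v) = √(A + 1) = √(1 + A))
B(128, 47)/59624 = √(1 + 128)/59624 = √129*(1/59624) = √129/59624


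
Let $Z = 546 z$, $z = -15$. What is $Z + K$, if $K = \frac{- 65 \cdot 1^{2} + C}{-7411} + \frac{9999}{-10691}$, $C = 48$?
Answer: $- \frac{648975819032}{79231001} \approx -8190.9$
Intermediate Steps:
$K = - \frac{73920842}{79231001}$ ($K = \frac{- 65 \cdot 1^{2} + 48}{-7411} + \frac{9999}{-10691} = \left(\left(-65\right) 1 + 48\right) \left(- \frac{1}{7411}\right) + 9999 \left(- \frac{1}{10691}\right) = \left(-65 + 48\right) \left(- \frac{1}{7411}\right) - \frac{9999}{10691} = \left(-17\right) \left(- \frac{1}{7411}\right) - \frac{9999}{10691} = \frac{17}{7411} - \frac{9999}{10691} = - \frac{73920842}{79231001} \approx -0.93298$)
$Z = -8190$ ($Z = 546 \left(-15\right) = -8190$)
$Z + K = -8190 - \frac{73920842}{79231001} = - \frac{648975819032}{79231001}$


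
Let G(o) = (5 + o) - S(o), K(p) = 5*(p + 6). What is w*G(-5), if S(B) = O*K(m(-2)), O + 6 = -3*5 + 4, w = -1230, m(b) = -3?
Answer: -313650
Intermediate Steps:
K(p) = 30 + 5*p (K(p) = 5*(6 + p) = 30 + 5*p)
O = -17 (O = -6 + (-3*5 + 4) = -6 + (-15 + 4) = -6 - 11 = -17)
S(B) = -255 (S(B) = -17*(30 + 5*(-3)) = -17*(30 - 15) = -17*15 = -255)
G(o) = 260 + o (G(o) = (5 + o) - 1*(-255) = (5 + o) + 255 = 260 + o)
w*G(-5) = -1230*(260 - 5) = -1230*255 = -313650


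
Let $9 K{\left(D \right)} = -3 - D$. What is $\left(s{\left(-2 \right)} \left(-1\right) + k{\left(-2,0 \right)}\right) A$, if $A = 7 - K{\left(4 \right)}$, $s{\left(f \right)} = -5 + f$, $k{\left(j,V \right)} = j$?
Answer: $\frac{350}{9} \approx 38.889$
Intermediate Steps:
$K{\left(D \right)} = - \frac{1}{3} - \frac{D}{9}$ ($K{\left(D \right)} = \frac{-3 - D}{9} = - \frac{1}{3} - \frac{D}{9}$)
$A = \frac{70}{9}$ ($A = 7 - \left(- \frac{1}{3} - \frac{4}{9}\right) = 7 - - \frac{7}{9} = 7 + \frac{7}{9} = \frac{70}{9} \approx 7.7778$)
$\left(s{\left(-2 \right)} \left(-1\right) + k{\left(-2,0 \right)}\right) A = \left(\left(-5 - 2\right) \left(-1\right) - 2\right) \frac{70}{9} = \left(\left(-7\right) \left(-1\right) - 2\right) \frac{70}{9} = \left(7 - 2\right) \frac{70}{9} = 5 \cdot \frac{70}{9} = \frac{350}{9}$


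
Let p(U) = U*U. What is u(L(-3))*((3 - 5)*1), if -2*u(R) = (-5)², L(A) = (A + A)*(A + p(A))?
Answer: 25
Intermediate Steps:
p(U) = U²
L(A) = 2*A*(A + A²) (L(A) = (A + A)*(A + A²) = (2*A)*(A + A²) = 2*A*(A + A²))
u(R) = -25/2 (u(R) = -½*(-5)² = -½*25 = -25/2)
u(L(-3))*((3 - 5)*1) = -25*(3 - 5)/2 = -(-25) = -25/2*(-2) = 25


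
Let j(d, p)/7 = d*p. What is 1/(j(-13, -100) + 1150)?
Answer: 1/10250 ≈ 9.7561e-5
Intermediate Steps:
j(d, p) = 7*d*p (j(d, p) = 7*(d*p) = 7*d*p)
1/(j(-13, -100) + 1150) = 1/(7*(-13)*(-100) + 1150) = 1/(9100 + 1150) = 1/10250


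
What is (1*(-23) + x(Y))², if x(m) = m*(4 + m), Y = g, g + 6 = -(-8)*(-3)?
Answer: 573049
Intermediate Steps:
g = -30 (g = -6 - (-8)*(-3) = -6 - 2*12 = -6 - 24 = -30)
Y = -30
(1*(-23) + x(Y))² = (1*(-23) - 30*(4 - 30))² = (-23 - 30*(-26))² = (-23 + 780)² = 757² = 573049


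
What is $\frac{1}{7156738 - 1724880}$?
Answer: $\frac{1}{5431858} \approx 1.841 \cdot 10^{-7}$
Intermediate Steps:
$\frac{1}{7156738 - 1724880} = \frac{1}{5431858}$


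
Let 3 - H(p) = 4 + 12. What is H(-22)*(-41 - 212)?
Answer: 3289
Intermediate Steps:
H(p) = -13 (H(p) = 3 - (4 + 12) = 3 - 1*16 = 3 - 16 = -13)
H(-22)*(-41 - 212) = -13*(-41 - 212) = -13*(-253) = 3289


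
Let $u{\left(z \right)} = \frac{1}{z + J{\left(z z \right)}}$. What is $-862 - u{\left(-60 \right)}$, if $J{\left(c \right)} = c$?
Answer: $- \frac{3051481}{3540} \approx -862.0$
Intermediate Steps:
$u{\left(z \right)} = \frac{1}{z + z^{2}}$ ($u{\left(z \right)} = \frac{1}{z + z z} = \frac{1}{z + z^{2}}$)
$-862 - u{\left(-60 \right)} = -862 - \frac{1}{\left(-60\right) \left(1 - 60\right)} = -862 - - \frac{1}{60 \left(-59\right)} = -862 - \left(- \frac{1}{60}\right) \left(- \frac{1}{59}\right) = -862 - \frac{1}{3540} = - \frac{3051481}{3540}$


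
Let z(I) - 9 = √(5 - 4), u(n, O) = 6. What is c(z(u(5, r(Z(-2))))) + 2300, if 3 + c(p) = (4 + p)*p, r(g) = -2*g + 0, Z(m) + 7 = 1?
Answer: 2437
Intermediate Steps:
Z(m) = -6 (Z(m) = -7 + 1 = -6)
r(g) = -2*g
z(I) = 10 (z(I) = 9 + √(5 - 4) = 9 + √1 = 9 + 1 = 10)
c(p) = -3 + p*(4 + p) (c(p) = -3 + (4 + p)*p = -3 + p*(4 + p))
c(z(u(5, r(Z(-2))))) + 2300 = (-3 + 10² + 4*10) + 2300 = (-3 + 100 + 40) + 2300 = 137 + 2300 = 2437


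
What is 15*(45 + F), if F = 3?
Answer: 720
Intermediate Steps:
15*(45 + F) = 15*(45 + 3) = 15*48 = 720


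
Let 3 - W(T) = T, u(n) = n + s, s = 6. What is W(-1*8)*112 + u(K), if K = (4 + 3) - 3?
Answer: 1242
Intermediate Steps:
K = 4 (K = 7 - 3 = 4)
u(n) = 6 + n (u(n) = n + 6 = 6 + n)
W(T) = 3 - T
W(-1*8)*112 + u(K) = (3 - (-1)*8)*112 + (6 + 4) = (3 - 1*(-8))*112 + 10 = (3 + 8)*112 + 10 = 11*112 + 10 = 1232 + 10 = 1242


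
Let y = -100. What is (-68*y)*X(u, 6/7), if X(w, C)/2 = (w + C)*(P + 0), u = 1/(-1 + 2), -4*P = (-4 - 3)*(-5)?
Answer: -221000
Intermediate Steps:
P = -35/4 (P = -(-4 - 3)*(-5)/4 = -(-7)*(-5)/4 = -¼*35 = -35/4 ≈ -8.7500)
u = 1 (u = 1/1 = 1)
X(w, C) = -35*C/2 - 35*w/2 (X(w, C) = 2*((w + C)*(-35/4 + 0)) = 2*((C + w)*(-35/4)) = 2*(-35*C/4 - 35*w/4) = -35*C/2 - 35*w/2)
(-68*y)*X(u, 6/7) = (-68*(-100))*(-105/7 - 35/2*1) = 6800*(-105/7 - 35/2) = 6800*(-35/2*6/7 - 35/2) = 6800*(-15 - 35/2) = 6800*(-65/2) = -221000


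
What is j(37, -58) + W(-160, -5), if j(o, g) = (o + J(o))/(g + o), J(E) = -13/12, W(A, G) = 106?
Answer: 26281/252 ≈ 104.29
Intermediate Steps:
J(E) = -13/12 (J(E) = -13*1/12 = -13/12)
j(o, g) = (-13/12 + o)/(g + o) (j(o, g) = (o - 13/12)/(g + o) = (-13/12 + o)/(g + o))
j(37, -58) + W(-160, -5) = (-13/12 + 37)/(-58 + 37) + 106 = (431/12)/(-21) + 106 = -1/21*431/12 + 106 = -431/252 + 106 = 26281/252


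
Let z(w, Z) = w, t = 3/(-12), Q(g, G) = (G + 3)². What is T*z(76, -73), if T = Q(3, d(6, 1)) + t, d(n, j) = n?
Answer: 6137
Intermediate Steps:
Q(g, G) = (3 + G)²
t = -¼ (t = 3*(-1/12) = -¼ ≈ -0.25000)
T = 323/4 (T = (3 + 6)² - ¼ = 9² - ¼ = 81 - ¼ = 323/4 ≈ 80.750)
T*z(76, -73) = (323/4)*76 = 6137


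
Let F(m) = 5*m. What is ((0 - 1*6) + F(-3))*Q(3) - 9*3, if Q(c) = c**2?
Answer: -216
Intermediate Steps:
((0 - 1*6) + F(-3))*Q(3) - 9*3 = ((0 - 1*6) + 5*(-3))*3**2 - 9*3 = ((0 - 6) - 15)*9 - 27 = (-6 - 15)*9 - 27 = -21*9 - 27 = -189 - 27 = -216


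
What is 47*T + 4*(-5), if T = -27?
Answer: -1289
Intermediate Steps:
47*T + 4*(-5) = 47*(-27) + 4*(-5) = -1269 - 20 = -1289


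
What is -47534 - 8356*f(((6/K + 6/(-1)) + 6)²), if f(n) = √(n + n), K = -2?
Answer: -47534 - 25068*√2 ≈ -82986.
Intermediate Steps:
f(n) = √2*√n (f(n) = √(2*n) = √2*√n)
-47534 - 8356*f(((6/K + 6/(-1)) + 6)²) = -47534 - 8356*√2*√(((6/(-2) + 6/(-1)) + 6)²) = -47534 - 8356*√2*√(((6*(-½) + 6*(-1)) + 6)²) = -47534 - 8356*√2*√(((-3 - 6) + 6)²) = -47534 - 8356*√2*√((-9 + 6)²) = -47534 - 8356*√2*√((-3)²) = -47534 - 8356*√2*√9 = -47534 - 8356*√2*3 = -47534 - 8356*3*√2 = -47534 - 25068*√2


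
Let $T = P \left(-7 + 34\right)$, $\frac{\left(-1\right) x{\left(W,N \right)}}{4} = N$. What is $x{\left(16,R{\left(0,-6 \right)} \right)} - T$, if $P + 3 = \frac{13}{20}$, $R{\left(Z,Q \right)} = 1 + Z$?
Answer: $\frac{1189}{20} \approx 59.45$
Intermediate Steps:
$x{\left(W,N \right)} = - 4 N$
$P = - \frac{47}{20}$ ($P = -3 + \frac{13}{20} = - \frac{47}{20} \approx -2.35$)
$T = - \frac{1269}{20}$ ($T = - \frac{47 \left(-7 + 34\right)}{20} = \left(- \frac{47}{20}\right) 27 = - \frac{1269}{20} \approx -63.45$)
$x{\left(16,R{\left(0,-6 \right)} \right)} - T = - 4 \left(1 + 0\right) - - \frac{1269}{20} = \left(-4\right) 1 + \frac{1269}{20} = -4 + \frac{1269}{20} = \frac{1189}{20}$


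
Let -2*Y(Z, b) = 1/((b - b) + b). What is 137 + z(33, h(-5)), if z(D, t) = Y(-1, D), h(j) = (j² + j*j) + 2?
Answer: 9041/66 ≈ 136.98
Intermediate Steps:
h(j) = 2 + 2*j² (h(j) = (j² + j²) + 2 = 2*j² + 2 = 2 + 2*j²)
Y(Z, b) = -1/(2*b) (Y(Z, b) = -1/(2*((b - b) + b)) = -1/(2*(0 + b)) = -1/(2*b))
z(D, t) = -1/(2*D)
137 + z(33, h(-5)) = 137 - ½/33 = 137 - ½*1/33 = 137 - 1/66 = 9041/66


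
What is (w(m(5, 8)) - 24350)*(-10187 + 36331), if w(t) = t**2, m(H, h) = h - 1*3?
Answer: -635952800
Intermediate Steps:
m(H, h) = -3 + h (m(H, h) = h - 3 = -3 + h)
(w(m(5, 8)) - 24350)*(-10187 + 36331) = ((-3 + 8)**2 - 24350)*(-10187 + 36331) = (5**2 - 24350)*26144 = (25 - 24350)*26144 = -24325*26144 = -635952800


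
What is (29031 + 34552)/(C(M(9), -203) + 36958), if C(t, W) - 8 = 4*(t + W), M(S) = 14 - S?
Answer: 63583/36174 ≈ 1.7577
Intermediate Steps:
C(t, W) = 8 + 4*W + 4*t (C(t, W) = 8 + 4*(t + W) = 8 + 4*(W + t) = 8 + (4*W + 4*t) = 8 + 4*W + 4*t)
(29031 + 34552)/(C(M(9), -203) + 36958) = (29031 + 34552)/((8 + 4*(-203) + 4*(14 - 1*9)) + 36958) = 63583/((8 - 812 + 4*(14 - 9)) + 36958) = 63583/((8 - 812 + 4*5) + 36958) = 63583/((8 - 812 + 20) + 36958) = 63583/(-784 + 36958) = 63583/36174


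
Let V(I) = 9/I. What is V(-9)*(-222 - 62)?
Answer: 284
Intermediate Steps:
V(-9)*(-222 - 62) = (9/(-9))*(-222 - 62) = (9*(-1/9))*(-284) = -1*(-284) = 284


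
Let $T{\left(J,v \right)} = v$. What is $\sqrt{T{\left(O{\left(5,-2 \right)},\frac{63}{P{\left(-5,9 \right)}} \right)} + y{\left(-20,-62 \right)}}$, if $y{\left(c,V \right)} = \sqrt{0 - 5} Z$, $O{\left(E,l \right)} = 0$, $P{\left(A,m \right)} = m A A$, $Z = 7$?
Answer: $\frac{\sqrt{7 + 175 i \sqrt{5}}}{5} \approx 2.8227 + 2.7726 i$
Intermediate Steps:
$P{\left(A,m \right)} = m A^{2}$ ($P{\left(A,m \right)} = A m A = m A^{2}$)
$y{\left(c,V \right)} = 7 i \sqrt{5}$ ($y{\left(c,V \right)} = \sqrt{0 - 5} \cdot 7 = \sqrt{-5} \cdot 7 = i \sqrt{5} \cdot 7 = 7 i \sqrt{5}$)
$\sqrt{T{\left(O{\left(5,-2 \right)},\frac{63}{P{\left(-5,9 \right)}} \right)} + y{\left(-20,-62 \right)}} = \sqrt{\frac{63}{9 \left(-5\right)^{2}} + 7 i \sqrt{5}} = \sqrt{\frac{63}{9 \cdot 25} + 7 i \sqrt{5}} = \sqrt{\frac{63}{225} + 7 i \sqrt{5}} = \sqrt{63 \cdot \frac{1}{225} + 7 i \sqrt{5}} = \sqrt{\frac{7}{25} + 7 i \sqrt{5}}$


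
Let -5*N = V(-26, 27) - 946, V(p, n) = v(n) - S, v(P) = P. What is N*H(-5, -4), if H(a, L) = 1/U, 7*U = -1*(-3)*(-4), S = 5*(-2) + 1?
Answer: -637/6 ≈ -106.17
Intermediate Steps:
S = -9 (S = -10 + 1 = -9)
U = -12/7 (U = (-1*(-3)*(-4))/7 = (3*(-4))/7 = (1/7)*(-12) = -12/7 ≈ -1.7143)
V(p, n) = 9 + n (V(p, n) = n - 1*(-9) = n + 9 = 9 + n)
H(a, L) = -7/12 (H(a, L) = 1/(-12/7) = -7/12)
N = 182 (N = -((9 + 27) - 946)/5 = -(36 - 946)/5 = -1/5*(-910) = 182)
N*H(-5, -4) = 182*(-7/12) = -637/6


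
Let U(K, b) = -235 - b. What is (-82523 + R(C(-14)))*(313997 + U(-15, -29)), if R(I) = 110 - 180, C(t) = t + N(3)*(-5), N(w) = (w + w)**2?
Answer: -25916940063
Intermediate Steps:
N(w) = 4*w**2 (N(w) = (2*w)**2 = 4*w**2)
C(t) = -180 + t (C(t) = t + (4*3**2)*(-5) = t + (4*9)*(-5) = t + 36*(-5) = t - 180 = -180 + t)
R(I) = -70
(-82523 + R(C(-14)))*(313997 + U(-15, -29)) = (-82523 - 70)*(313997 + (-235 - 1*(-29))) = -82593*(313997 + (-235 + 29)) = -82593*(313997 - 206) = -82593*313791 = -25916940063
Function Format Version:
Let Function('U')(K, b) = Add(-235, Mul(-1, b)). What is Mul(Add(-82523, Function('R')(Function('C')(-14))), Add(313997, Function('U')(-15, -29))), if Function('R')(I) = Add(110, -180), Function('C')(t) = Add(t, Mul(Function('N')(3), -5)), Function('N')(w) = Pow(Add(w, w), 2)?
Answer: -25916940063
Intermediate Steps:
Function('N')(w) = Mul(4, Pow(w, 2)) (Function('N')(w) = Pow(Mul(2, w), 2) = Mul(4, Pow(w, 2)))
Function('C')(t) = Add(-180, t) (Function('C')(t) = Add(t, Mul(Mul(4, Pow(3, 2)), -5)) = Add(t, Mul(Mul(4, 9), -5)) = Add(t, Mul(36, -5)) = Add(t, -180) = Add(-180, t))
Function('R')(I) = -70
Mul(Add(-82523, Function('R')(Function('C')(-14))), Add(313997, Function('U')(-15, -29))) = Mul(Add(-82523, -70), Add(313997, Add(-235, Mul(-1, -29)))) = Mul(-82593, Add(313997, Add(-235, 29))) = Mul(-82593, Add(313997, -206)) = Mul(-82593, 313791) = -25916940063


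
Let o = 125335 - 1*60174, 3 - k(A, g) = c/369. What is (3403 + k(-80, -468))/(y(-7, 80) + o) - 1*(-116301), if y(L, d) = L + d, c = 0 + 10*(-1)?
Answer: 1399761433985/12035673 ≈ 1.1630e+5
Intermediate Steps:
c = -10 (c = 0 - 10 = -10)
k(A, g) = 1117/369 (k(A, g) = 3 - (-10)/369 = 3 - 1*(-10/369) = 3 + 10/369 = 1117/369)
o = 65161 (o = 125335 - 60174 = 65161)
(3403 + k(-80, -468))/(y(-7, 80) + o) - 1*(-116301) = (3403 + 1117/369)/((-7 + 80) + 65161) - 1*(-116301) = 1256824/(369*(73 + 65161)) + 116301 = (1256824/369)/65234 + 116301 = (1256824/369)*(1/65234) + 116301 = 628412/12035673 + 116301 = 1399761433985/12035673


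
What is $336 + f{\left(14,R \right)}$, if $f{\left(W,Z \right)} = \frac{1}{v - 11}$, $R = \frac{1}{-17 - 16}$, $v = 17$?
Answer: $\frac{2017}{6} \approx 336.17$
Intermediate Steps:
$R = - \frac{1}{33}$ ($R = \frac{1}{-33} = - \frac{1}{33} \approx -0.030303$)
$f{\left(W,Z \right)} = \frac{1}{6}$ ($f{\left(W,Z \right)} = \frac{1}{17 - 11} = \frac{1}{6}$)
$336 + f{\left(14,R \right)} = 336 + \frac{1}{6} = \frac{2017}{6}$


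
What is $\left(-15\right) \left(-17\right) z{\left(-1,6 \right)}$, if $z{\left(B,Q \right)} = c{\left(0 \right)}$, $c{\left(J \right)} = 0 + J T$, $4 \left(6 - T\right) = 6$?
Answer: $0$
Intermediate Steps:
$T = \frac{9}{2}$ ($T = 6 - \frac{3}{2} = \frac{9}{2} \approx 4.5$)
$c{\left(J \right)} = \frac{9 J}{2}$ ($c{\left(J \right)} = 0 + J \frac{9}{2} = 0 + \frac{9 J}{2} = \frac{9 J}{2}$)
$z{\left(B,Q \right)} = 0$ ($z{\left(B,Q \right)} = \frac{9}{2} \cdot 0 = 0$)
$\left(-15\right) \left(-17\right) z{\left(-1,6 \right)} = \left(-15\right) \left(-17\right) 0 = 255 \cdot 0 = 0$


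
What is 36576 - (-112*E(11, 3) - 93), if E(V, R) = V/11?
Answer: 36781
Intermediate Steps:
E(V, R) = V/11 (E(V, R) = V*(1/11) = V/11)
36576 - (-112*E(11, 3) - 93) = 36576 - (-112*11/11 - 93) = 36576 - (-112*1 - 93) = 36576 - (-112 - 93) = 36576 - 1*(-205) = 36576 + 205 = 36781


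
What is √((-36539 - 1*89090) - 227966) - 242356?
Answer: -242356 + I*√353595 ≈ -2.4236e+5 + 594.64*I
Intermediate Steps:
√((-36539 - 1*89090) - 227966) - 242356 = √((-36539 - 89090) - 227966) - 242356 = √(-125629 - 227966) - 242356 = √(-353595) - 242356 = I*√353595 - 242356 = -242356 + I*√353595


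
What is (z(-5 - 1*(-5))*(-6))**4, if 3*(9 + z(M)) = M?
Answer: 8503056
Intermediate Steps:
z(M) = -9 + M/3
(z(-5 - 1*(-5))*(-6))**4 = ((-9 + (-5 - 1*(-5))/3)*(-6))**4 = ((-9 + (-5 + 5)/3)*(-6))**4 = ((-9 + (1/3)*0)*(-6))**4 = ((-9 + 0)*(-6))**4 = (-9*(-6))**4 = 54**4 = 8503056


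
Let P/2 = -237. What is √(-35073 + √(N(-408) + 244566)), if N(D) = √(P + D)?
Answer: √(-35073 + √21*√(11646 + I*√2)) ≈ 0.e-4 + 185.95*I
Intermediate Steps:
P = -474 (P = 2*(-237) = -474)
N(D) = √(-474 + D)
√(-35073 + √(N(-408) + 244566)) = √(-35073 + √(√(-474 - 408) + 244566)) = √(-35073 + √(√(-882) + 244566)) = √(-35073 + √(21*I*√2 + 244566)) = √(-35073 + √(244566 + 21*I*√2))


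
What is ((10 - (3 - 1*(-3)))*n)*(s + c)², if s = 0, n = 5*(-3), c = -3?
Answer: -540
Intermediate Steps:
n = -15
((10 - (3 - 1*(-3)))*n)*(s + c)² = ((10 - (3 - 1*(-3)))*(-15))*(0 - 3)² = ((10 - (3 + 3))*(-15))*(-3)² = ((10 - 1*6)*(-15))*9 = ((10 - 6)*(-15))*9 = (4*(-15))*9 = -60*9 = -540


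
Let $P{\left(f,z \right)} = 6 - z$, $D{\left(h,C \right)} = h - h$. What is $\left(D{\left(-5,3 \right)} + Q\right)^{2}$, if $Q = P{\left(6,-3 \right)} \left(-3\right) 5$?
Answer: $18225$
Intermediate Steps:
$D{\left(h,C \right)} = 0$
$Q = -135$ ($Q = \left(6 - -3\right) \left(-3\right) 5 = \left(6 + 3\right) \left(-3\right) 5 = 9 \left(-3\right) 5 = \left(-27\right) 5 = -135$)
$\left(D{\left(-5,3 \right)} + Q\right)^{2} = \left(0 - 135\right)^{2} = \left(-135\right)^{2} = 18225$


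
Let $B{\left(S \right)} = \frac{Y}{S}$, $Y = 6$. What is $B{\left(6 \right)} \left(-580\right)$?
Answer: $-580$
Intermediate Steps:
$B{\left(S \right)} = \frac{6}{S}$
$B{\left(6 \right)} \left(-580\right) = \frac{6}{6} \left(-580\right) = 6 \cdot \frac{1}{6} \left(-580\right) = 1 \left(-580\right) = -580$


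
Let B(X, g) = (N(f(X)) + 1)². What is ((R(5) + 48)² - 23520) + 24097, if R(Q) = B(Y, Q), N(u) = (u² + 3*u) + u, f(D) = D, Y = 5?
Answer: 4683473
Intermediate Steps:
N(u) = u² + 4*u
B(X, g) = (1 + X*(4 + X))² (B(X, g) = (X*(4 + X) + 1)² = (1 + X*(4 + X))²)
R(Q) = 2116 (R(Q) = (1 + 5*(4 + 5))² = (1 + 5*9)² = (1 + 45)² = 46² = 2116)
((R(5) + 48)² - 23520) + 24097 = ((2116 + 48)² - 23520) + 24097 = (2164² - 23520) + 24097 = (4682896 - 23520) + 24097 = 4659376 + 24097 = 4683473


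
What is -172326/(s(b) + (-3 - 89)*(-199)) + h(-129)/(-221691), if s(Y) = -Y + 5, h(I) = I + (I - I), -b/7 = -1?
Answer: -2122264544/225459747 ≈ -9.4131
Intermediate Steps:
b = 7 (b = -7*(-1) = 7)
h(I) = I (h(I) = I + 0 = I)
s(Y) = 5 - Y
-172326/(s(b) + (-3 - 89)*(-199)) + h(-129)/(-221691) = -172326/((5 - 1*7) + (-3 - 89)*(-199)) - 129/(-221691) = -172326/((5 - 7) - 92*(-199)) - 129*(-1/221691) = -172326/(-2 + 18308) + 43/73897 = -172326/18306 + 43/73897 = -172326*1/18306 + 43/73897 = -28721/3051 + 43/73897 = -2122264544/225459747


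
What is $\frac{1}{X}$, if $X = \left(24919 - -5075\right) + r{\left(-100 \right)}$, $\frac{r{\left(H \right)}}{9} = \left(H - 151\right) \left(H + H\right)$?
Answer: $\frac{1}{481794} \approx 2.0756 \cdot 10^{-6}$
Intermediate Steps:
$r{\left(H \right)} = 18 H \left(-151 + H\right)$ ($r{\left(H \right)} = 9 \left(H - 151\right) \left(H + H\right) = 9 \left(-151 + H\right) 2 H = 9 \cdot 2 H \left(-151 + H\right) = 18 H \left(-151 + H\right)$)
$X = 481794$ ($X = \left(24919 - -5075\right) + 18 \left(-100\right) \left(-151 - 100\right) = \left(24919 + 5075\right) + 18 \left(-100\right) \left(-251\right) = 29994 + 451800 = 481794$)
$\frac{1}{X} = \frac{1}{481794}$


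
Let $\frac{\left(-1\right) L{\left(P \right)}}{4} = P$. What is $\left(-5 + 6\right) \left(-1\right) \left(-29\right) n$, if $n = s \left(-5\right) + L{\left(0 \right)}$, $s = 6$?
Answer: $-870$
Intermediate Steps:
$L{\left(P \right)} = - 4 P$
$n = -30$ ($n = 6 \left(-5\right) - 0 = -30 + 0 = -30$)
$\left(-5 + 6\right) \left(-1\right) \left(-29\right) n = \left(-5 + 6\right) \left(-1\right) \left(-29\right) \left(-30\right) = 1 \left(-1\right) \left(-29\right) \left(-30\right) = \left(-1\right) \left(-29\right) \left(-30\right) = 29 \left(-30\right) = -870$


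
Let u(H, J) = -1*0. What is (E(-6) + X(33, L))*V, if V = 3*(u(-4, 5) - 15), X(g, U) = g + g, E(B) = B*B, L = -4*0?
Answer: -4590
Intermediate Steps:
L = 0 (L = -1*0 = 0)
u(H, J) = 0
E(B) = B²
X(g, U) = 2*g
V = -45 (V = 3*(0 - 15) = 3*(-15) = -45)
(E(-6) + X(33, L))*V = ((-6)² + 2*33)*(-45) = (36 + 66)*(-45) = 102*(-45) = -4590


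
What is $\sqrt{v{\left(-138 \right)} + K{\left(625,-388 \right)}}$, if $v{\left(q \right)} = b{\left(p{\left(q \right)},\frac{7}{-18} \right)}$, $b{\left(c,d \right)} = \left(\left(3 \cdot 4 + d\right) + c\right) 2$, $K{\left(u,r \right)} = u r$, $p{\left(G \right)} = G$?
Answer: $\frac{5 i \sqrt{87391}}{3} \approx 492.7 i$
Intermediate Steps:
$K{\left(u,r \right)} = r u$
$b{\left(c,d \right)} = 24 + 2 c + 2 d$ ($b{\left(c,d \right)} = \left(\left(12 + d\right) + c\right) 2 = \left(12 + c + d\right) 2 = 24 + 2 c + 2 d$)
$v{\left(q \right)} = \frac{209}{9} + 2 q$ ($v{\left(q \right)} = 24 + 2 q + 2 \frac{7}{-18} = 24 + 2 q + 2 \cdot 7 \left(- \frac{1}{18}\right) = 24 + 2 q + 2 \left(- \frac{7}{18}\right) = 24 + 2 q - \frac{7}{9} = \frac{209}{9} + 2 q$)
$\sqrt{v{\left(-138 \right)} + K{\left(625,-388 \right)}} = \sqrt{\left(\frac{209}{9} + 2 \left(-138\right)\right) - 242500} = \sqrt{\left(\frac{209}{9} - 276\right) - 242500} = \sqrt{- \frac{2275}{9} - 242500} = \sqrt{- \frac{2184775}{9}} = \frac{5 i \sqrt{87391}}{3}$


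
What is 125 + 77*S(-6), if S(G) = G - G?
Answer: 125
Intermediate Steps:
S(G) = 0
125 + 77*S(-6) = 125 + 77*0 = 125 + 0 = 125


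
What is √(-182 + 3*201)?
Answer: √421 ≈ 20.518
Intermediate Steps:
√(-182 + 3*201) = √(-182 + 603) = √421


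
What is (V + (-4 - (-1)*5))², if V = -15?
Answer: 196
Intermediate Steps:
(V + (-4 - (-1)*5))² = (-15 + (-4 - (-1)*5))² = (-15 + (-4 - 1*(-5)))² = (-15 + (-4 + 5))² = (-15 + 1)² = (-14)² = 196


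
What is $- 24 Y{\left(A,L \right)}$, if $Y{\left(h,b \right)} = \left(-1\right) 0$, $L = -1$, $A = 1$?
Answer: $0$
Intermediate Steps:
$Y{\left(h,b \right)} = 0$
$- 24 Y{\left(A,L \right)} = \left(-24\right) 0 = 0$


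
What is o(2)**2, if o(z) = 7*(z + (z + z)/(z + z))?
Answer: 441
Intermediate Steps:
o(z) = 7 + 7*z (o(z) = 7*(z + (2*z)/((2*z))) = 7*(z + (2*z)*(1/(2*z))) = 7*(z + 1) = 7*(1 + z) = 7 + 7*z)
o(2)**2 = (7 + 7*2)**2 = (7 + 14)**2 = 21**2 = 441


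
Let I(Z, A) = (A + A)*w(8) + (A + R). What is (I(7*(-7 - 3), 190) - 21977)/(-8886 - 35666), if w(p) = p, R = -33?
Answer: 4695/11138 ≈ 0.42153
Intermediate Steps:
I(Z, A) = -33 + 17*A (I(Z, A) = (A + A)*8 + (A - 33) = (2*A)*8 + (-33 + A) = 16*A + (-33 + A) = -33 + 17*A)
(I(7*(-7 - 3), 190) - 21977)/(-8886 - 35666) = ((-33 + 17*190) - 21977)/(-8886 - 35666) = ((-33 + 3230) - 21977)/(-44552) = (3197 - 21977)*(-1/44552) = -18780*(-1/44552) = 4695/11138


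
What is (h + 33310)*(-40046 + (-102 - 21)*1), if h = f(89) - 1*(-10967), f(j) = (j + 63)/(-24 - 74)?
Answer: -87146524993/49 ≈ -1.7785e+9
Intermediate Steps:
f(j) = -9/14 - j/98 (f(j) = (63 + j)/(-98) = (63 + j)*(-1/98) = -9/14 - j/98)
h = 537307/49 (h = (-9/14 - 1/98*89) - 1*(-10967) = (-9/14 - 89/98) + 10967 = -76/49 + 10967 = 537307/49 ≈ 10965.)
(h + 33310)*(-40046 + (-102 - 21)*1) = (537307/49 + 33310)*(-40046 + (-102 - 21)*1) = 2169497*(-40046 - 123*1)/49 = 2169497*(-40046 - 123)/49 = (2169497/49)*(-40169) = -87146524993/49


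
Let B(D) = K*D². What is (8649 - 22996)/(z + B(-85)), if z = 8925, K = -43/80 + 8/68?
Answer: -229552/94265 ≈ -2.4352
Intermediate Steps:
K = -571/1360 (K = -43*1/80 + 8*(1/68) = -43/80 + 2/17 = -571/1360 ≈ -0.41985)
B(D) = -571*D²/1360
(8649 - 22996)/(z + B(-85)) = (8649 - 22996)/(8925 - 571/1360*(-85)²) = -14347/(8925 - 571/1360*7225) = -14347/(8925 - 48535/16) = -14347/94265/16 = -14347*16/94265 = -229552/94265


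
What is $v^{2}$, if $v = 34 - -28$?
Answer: $3844$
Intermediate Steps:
$v = 62$ ($v = 34 + 28 = 62$)
$v^{2} = 62^{2} = 3844$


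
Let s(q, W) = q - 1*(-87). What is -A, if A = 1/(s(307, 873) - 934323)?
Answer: 1/933929 ≈ 1.0707e-6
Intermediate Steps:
s(q, W) = 87 + q (s(q, W) = q + 87 = 87 + q)
A = -1/933929 (A = 1/((87 + 307) - 934323) = 1/(394 - 934323) = 1/(-933929) = -1/933929 ≈ -1.0707e-6)
-A = -1*(-1/933929) = 1/933929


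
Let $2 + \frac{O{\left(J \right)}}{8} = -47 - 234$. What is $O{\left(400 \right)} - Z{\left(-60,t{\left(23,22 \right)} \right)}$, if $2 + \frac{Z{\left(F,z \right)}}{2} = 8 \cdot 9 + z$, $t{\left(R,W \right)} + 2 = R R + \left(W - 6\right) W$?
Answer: $-4162$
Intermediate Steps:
$t{\left(R,W \right)} = -2 + R^{2} + W \left(-6 + W\right)$ ($t{\left(R,W \right)} = -2 + \left(R R + \left(W - 6\right) W\right) = -2 + \left(R^{2} + \left(W - 6\right) W\right) = -2 + \left(R^{2} + \left(-6 + W\right) W\right) = -2 + \left(R^{2} + W \left(-6 + W\right)\right) = -2 + R^{2} + W \left(-6 + W\right)$)
$Z{\left(F,z \right)} = 140 + 2 z$ ($Z{\left(F,z \right)} = -4 + 2 \left(8 \cdot 9 + z\right) = -4 + 2 \left(72 + z\right) = -4 + \left(144 + 2 z\right) = 140 + 2 z$)
$O{\left(J \right)} = -2264$ ($O{\left(J \right)} = -16 + 8 \left(-47 - 234\right) = -16 + 8 \left(-281\right) = -16 - 2248 = -2264$)
$O{\left(400 \right)} - Z{\left(-60,t{\left(23,22 \right)} \right)} = -2264 - \left(140 + 2 \left(-2 + 23^{2} + 22^{2} - 132\right)\right) = -2264 - \left(140 + 2 \left(-2 + 529 + 484 - 132\right)\right) = -2264 - \left(140 + 2 \cdot 879\right) = -2264 - \left(140 + 1758\right) = -2264 - 1898 = -4162$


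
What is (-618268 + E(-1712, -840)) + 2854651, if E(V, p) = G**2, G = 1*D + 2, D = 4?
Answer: 2236419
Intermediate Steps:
G = 6 (G = 1*4 + 2 = 4 + 2 = 6)
E(V, p) = 36 (E(V, p) = 6**2 = 36)
(-618268 + E(-1712, -840)) + 2854651 = (-618268 + 36) + 2854651 = -618232 + 2854651 = 2236419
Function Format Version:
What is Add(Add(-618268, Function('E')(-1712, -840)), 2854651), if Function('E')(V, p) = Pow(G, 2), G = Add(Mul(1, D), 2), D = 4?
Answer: 2236419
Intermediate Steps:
G = 6 (G = Add(Mul(1, 4), 2) = Add(4, 2) = 6)
Function('E')(V, p) = 36 (Function('E')(V, p) = Pow(6, 2) = 36)
Add(Add(-618268, Function('E')(-1712, -840)), 2854651) = Add(Add(-618268, 36), 2854651) = Add(-618232, 2854651) = 2236419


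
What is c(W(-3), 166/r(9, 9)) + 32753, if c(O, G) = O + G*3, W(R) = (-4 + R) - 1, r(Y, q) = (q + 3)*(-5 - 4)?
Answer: 589327/18 ≈ 32740.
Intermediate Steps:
r(Y, q) = -27 - 9*q (r(Y, q) = (3 + q)*(-9) = -27 - 9*q)
W(R) = -5 + R
c(O, G) = O + 3*G
c(W(-3), 166/r(9, 9)) + 32753 = ((-5 - 3) + 3*(166/(-27 - 9*9))) + 32753 = (-8 + 3*(166/(-27 - 81))) + 32753 = (-8 + 3*(166/(-108))) + 32753 = (-8 + 3*(166*(-1/108))) + 32753 = (-8 + 3*(-83/54)) + 32753 = (-8 - 83/18) + 32753 = -227/18 + 32753 = 589327/18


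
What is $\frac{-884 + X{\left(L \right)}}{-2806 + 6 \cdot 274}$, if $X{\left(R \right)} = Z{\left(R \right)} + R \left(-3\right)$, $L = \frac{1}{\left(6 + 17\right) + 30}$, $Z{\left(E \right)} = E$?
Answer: $\frac{23427}{30793} \approx 0.76079$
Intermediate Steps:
$L = \frac{1}{53}$ ($L = \frac{1}{23 + 30} = \frac{1}{53} \approx 0.018868$)
$X{\left(R \right)} = - 2 R$ ($X{\left(R \right)} = R + R \left(-3\right) = R - 3 R = - 2 R$)
$\frac{-884 + X{\left(L \right)}}{-2806 + 6 \cdot 274} = \frac{-884 - \frac{2}{53}}{-2806 + 6 \cdot 274} = \frac{-884 - \frac{2}{53}}{-2806 + 1644} = - \frac{46854}{53 \left(-1162\right)} = \left(- \frac{46854}{53}\right) \left(- \frac{1}{1162}\right) = \frac{23427}{30793}$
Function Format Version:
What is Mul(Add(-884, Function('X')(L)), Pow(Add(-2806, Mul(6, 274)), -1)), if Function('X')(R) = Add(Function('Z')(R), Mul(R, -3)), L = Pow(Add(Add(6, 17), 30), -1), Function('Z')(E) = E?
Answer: Rational(23427, 30793) ≈ 0.76079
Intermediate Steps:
L = Rational(1, 53) (L = Pow(Add(23, 30), -1) = Pow(53, -1) = Rational(1, 53) ≈ 0.018868)
Function('X')(R) = Mul(-2, R) (Function('X')(R) = Add(R, Mul(R, -3)) = Add(R, Mul(-3, R)) = Mul(-2, R))
Mul(Add(-884, Function('X')(L)), Pow(Add(-2806, Mul(6, 274)), -1)) = Mul(Add(-884, Mul(-2, Rational(1, 53))), Pow(Add(-2806, Mul(6, 274)), -1)) = Mul(Add(-884, Rational(-2, 53)), Pow(Add(-2806, 1644), -1)) = Mul(Rational(-46854, 53), Pow(-1162, -1)) = Mul(Rational(-46854, 53), Rational(-1, 1162)) = Rational(23427, 30793)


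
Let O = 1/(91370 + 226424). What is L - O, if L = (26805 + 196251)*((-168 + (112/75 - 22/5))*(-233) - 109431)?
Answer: -123358666248205753/7944850 ≈ -1.5527e+10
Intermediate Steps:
L = -388171791312/25 (L = 223056*((-168 + (112*(1/75) - 22*⅕))*(-233) - 109431) = 223056*((-168 + (112/75 - 22/5))*(-233) - 109431) = 223056*((-168 - 218/75)*(-233) - 109431) = 223056*(-12818/75*(-233) - 109431) = 223056*(2986594/75 - 109431) = 223056*(-5220731/75) = -388171791312/25 ≈ -1.5527e+10)
O = 1/317794 ≈ 3.1467e-6
L - O = -388171791312/25 - 1*1/317794 = -388171791312/25 - 1/317794 = -123358666248205753/7944850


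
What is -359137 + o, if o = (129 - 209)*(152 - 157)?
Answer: -358737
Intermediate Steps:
o = 400 (o = -80*(-5) = 400)
-359137 + o = -359137 + 400 = -358737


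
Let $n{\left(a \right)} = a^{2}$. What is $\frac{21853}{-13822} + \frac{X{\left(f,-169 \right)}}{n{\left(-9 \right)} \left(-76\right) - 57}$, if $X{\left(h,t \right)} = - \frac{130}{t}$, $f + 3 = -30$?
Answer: $- \frac{1765183177}{1116389118} \approx -1.5812$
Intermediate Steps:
$f = -33$ ($f = -3 - 30 = -33$)
$\frac{21853}{-13822} + \frac{X{\left(f,-169 \right)}}{n{\left(-9 \right)} \left(-76\right) - 57} = \frac{21853}{-13822} + \frac{\left(-130\right) \frac{1}{-169}}{\left(-9\right)^{2} \left(-76\right) - 57} = 21853 \left(- \frac{1}{13822}\right) + \frac{\left(-130\right) \left(- \frac{1}{169}\right)}{81 \left(-76\right) - 57} = - \frac{21853}{13822} + \frac{10}{13 \left(-6156 - 57\right)} = - \frac{21853}{13822} + \frac{10}{13 \left(-6213\right)} = - \frac{21853}{13822} + \frac{10}{13} \left(- \frac{1}{6213}\right) = - \frac{21853}{13822} - \frac{10}{80769} = - \frac{1765183177}{1116389118}$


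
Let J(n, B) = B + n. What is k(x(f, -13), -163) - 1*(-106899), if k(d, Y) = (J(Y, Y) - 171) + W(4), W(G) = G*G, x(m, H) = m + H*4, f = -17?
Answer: 106418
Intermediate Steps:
x(m, H) = m + 4*H
W(G) = G**2
k(d, Y) = -155 + 2*Y (k(d, Y) = ((Y + Y) - 171) + 4**2 = (2*Y - 171) + 16 = (-171 + 2*Y) + 16 = -155 + 2*Y)
k(x(f, -13), -163) - 1*(-106899) = (-155 + 2*(-163)) - 1*(-106899) = (-155 - 326) + 106899 = -481 + 106899 = 106418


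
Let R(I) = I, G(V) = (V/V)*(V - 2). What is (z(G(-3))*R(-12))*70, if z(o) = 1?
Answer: -840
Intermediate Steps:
G(V) = -2 + V (G(V) = 1*(-2 + V) = -2 + V)
(z(G(-3))*R(-12))*70 = (1*(-12))*70 = -12*70 = -840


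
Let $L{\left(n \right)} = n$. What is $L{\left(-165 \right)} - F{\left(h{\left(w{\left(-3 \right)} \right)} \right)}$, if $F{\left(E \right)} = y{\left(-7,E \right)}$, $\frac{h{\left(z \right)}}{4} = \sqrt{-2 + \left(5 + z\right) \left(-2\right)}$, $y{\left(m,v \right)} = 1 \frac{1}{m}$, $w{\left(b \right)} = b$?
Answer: $- \frac{1154}{7} \approx -164.86$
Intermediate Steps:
$y{\left(m,v \right)} = \frac{1}{m}$
$h{\left(z \right)} = 4 \sqrt{-12 - 2 z}$ ($h{\left(z \right)} = 4 \sqrt{-2 + \left(5 + z\right) \left(-2\right)} = 4 \sqrt{-2 - \left(10 + 2 z\right)} = 4 \sqrt{-12 - 2 z}$)
$F{\left(E \right)} = - \frac{1}{7}$ ($F{\left(E \right)} = \frac{1}{-7} = - \frac{1}{7}$)
$L{\left(-165 \right)} - F{\left(h{\left(w{\left(-3 \right)} \right)} \right)} = -165 - - \frac{1}{7} = -165 + \frac{1}{7} = - \frac{1154}{7}$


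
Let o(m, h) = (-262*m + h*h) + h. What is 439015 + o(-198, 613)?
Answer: 867273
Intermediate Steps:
o(m, h) = h + h² - 262*m (o(m, h) = (-262*m + h²) + h = (h² - 262*m) + h = h + h² - 262*m)
439015 + o(-198, 613) = 439015 + (613 + 613² - 262*(-198)) = 439015 + (613 + 375769 + 51876) = 439015 + 428258 = 867273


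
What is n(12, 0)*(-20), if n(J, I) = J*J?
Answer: -2880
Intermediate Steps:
n(J, I) = J**2
n(12, 0)*(-20) = 12**2*(-20) = 144*(-20) = -2880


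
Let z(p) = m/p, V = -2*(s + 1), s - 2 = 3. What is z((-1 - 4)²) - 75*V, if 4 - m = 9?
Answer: 4499/5 ≈ 899.80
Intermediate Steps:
s = 5 (s = 2 + 3 = 5)
m = -5 (m = 4 - 1*9 = 4 - 9 = -5)
V = -12 (V = -2*(5 + 1) = -2*6 = -12)
z(p) = -5/p
z((-1 - 4)²) - 75*V = -5/(-1 - 4)² - 75*(-12) = -5/((-5)²) - 1*(-900) = -5/25 + 900 = -5*1/25 + 900 = -⅕ + 900 = 4499/5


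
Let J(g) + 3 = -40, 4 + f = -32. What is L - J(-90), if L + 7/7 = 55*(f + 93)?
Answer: 3177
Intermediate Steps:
f = -36 (f = -4 - 32 = -36)
J(g) = -43 (J(g) = -3 - 40 = -43)
L = 3134 (L = -1 + 55*(-36 + 93) = -1 + 55*57 = -1 + 3135 = 3134)
L - J(-90) = 3134 - 1*(-43) = 3134 + 43 = 3177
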